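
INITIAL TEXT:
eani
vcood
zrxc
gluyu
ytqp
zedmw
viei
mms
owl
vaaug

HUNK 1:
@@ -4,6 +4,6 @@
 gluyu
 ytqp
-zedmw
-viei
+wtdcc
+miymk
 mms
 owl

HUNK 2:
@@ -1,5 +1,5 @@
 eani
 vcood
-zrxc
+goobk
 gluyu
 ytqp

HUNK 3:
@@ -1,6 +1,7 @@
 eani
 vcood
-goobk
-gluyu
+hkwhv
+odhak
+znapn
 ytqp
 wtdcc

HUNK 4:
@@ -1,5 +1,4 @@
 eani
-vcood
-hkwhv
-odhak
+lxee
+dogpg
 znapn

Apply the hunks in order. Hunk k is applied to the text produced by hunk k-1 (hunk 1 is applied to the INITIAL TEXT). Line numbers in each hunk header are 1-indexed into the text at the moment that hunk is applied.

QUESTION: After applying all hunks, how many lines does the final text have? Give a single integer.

Answer: 10

Derivation:
Hunk 1: at line 4 remove [zedmw,viei] add [wtdcc,miymk] -> 10 lines: eani vcood zrxc gluyu ytqp wtdcc miymk mms owl vaaug
Hunk 2: at line 1 remove [zrxc] add [goobk] -> 10 lines: eani vcood goobk gluyu ytqp wtdcc miymk mms owl vaaug
Hunk 3: at line 1 remove [goobk,gluyu] add [hkwhv,odhak,znapn] -> 11 lines: eani vcood hkwhv odhak znapn ytqp wtdcc miymk mms owl vaaug
Hunk 4: at line 1 remove [vcood,hkwhv,odhak] add [lxee,dogpg] -> 10 lines: eani lxee dogpg znapn ytqp wtdcc miymk mms owl vaaug
Final line count: 10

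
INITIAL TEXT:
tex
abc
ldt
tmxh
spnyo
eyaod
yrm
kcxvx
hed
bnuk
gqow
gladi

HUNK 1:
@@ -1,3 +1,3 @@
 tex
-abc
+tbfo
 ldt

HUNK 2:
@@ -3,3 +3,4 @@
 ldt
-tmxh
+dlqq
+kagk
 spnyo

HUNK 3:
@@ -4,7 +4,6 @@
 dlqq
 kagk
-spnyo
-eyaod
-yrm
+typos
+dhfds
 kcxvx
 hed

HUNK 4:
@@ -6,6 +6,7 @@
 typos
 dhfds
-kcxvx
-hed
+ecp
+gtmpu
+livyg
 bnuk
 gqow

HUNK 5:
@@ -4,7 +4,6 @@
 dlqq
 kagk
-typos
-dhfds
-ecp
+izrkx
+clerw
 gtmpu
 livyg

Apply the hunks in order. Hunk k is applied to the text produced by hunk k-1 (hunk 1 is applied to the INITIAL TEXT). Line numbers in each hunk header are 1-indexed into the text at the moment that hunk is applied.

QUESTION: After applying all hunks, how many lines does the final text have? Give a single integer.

Answer: 12

Derivation:
Hunk 1: at line 1 remove [abc] add [tbfo] -> 12 lines: tex tbfo ldt tmxh spnyo eyaod yrm kcxvx hed bnuk gqow gladi
Hunk 2: at line 3 remove [tmxh] add [dlqq,kagk] -> 13 lines: tex tbfo ldt dlqq kagk spnyo eyaod yrm kcxvx hed bnuk gqow gladi
Hunk 3: at line 4 remove [spnyo,eyaod,yrm] add [typos,dhfds] -> 12 lines: tex tbfo ldt dlqq kagk typos dhfds kcxvx hed bnuk gqow gladi
Hunk 4: at line 6 remove [kcxvx,hed] add [ecp,gtmpu,livyg] -> 13 lines: tex tbfo ldt dlqq kagk typos dhfds ecp gtmpu livyg bnuk gqow gladi
Hunk 5: at line 4 remove [typos,dhfds,ecp] add [izrkx,clerw] -> 12 lines: tex tbfo ldt dlqq kagk izrkx clerw gtmpu livyg bnuk gqow gladi
Final line count: 12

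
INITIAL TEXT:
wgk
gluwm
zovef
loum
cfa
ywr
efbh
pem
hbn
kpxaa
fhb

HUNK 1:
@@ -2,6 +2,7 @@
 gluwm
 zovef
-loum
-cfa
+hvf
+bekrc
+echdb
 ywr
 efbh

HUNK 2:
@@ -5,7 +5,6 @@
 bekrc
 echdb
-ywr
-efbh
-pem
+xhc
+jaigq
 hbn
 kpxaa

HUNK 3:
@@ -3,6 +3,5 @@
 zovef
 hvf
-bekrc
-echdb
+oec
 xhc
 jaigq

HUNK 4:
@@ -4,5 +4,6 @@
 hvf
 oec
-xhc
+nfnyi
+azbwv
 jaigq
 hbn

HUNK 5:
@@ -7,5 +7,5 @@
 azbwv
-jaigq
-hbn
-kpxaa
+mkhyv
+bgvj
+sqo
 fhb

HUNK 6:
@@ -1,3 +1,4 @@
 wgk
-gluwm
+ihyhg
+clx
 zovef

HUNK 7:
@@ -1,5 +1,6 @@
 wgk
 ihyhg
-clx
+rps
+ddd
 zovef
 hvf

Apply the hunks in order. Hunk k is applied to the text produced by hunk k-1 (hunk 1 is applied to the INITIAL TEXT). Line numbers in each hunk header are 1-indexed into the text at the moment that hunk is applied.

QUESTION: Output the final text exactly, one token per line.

Hunk 1: at line 2 remove [loum,cfa] add [hvf,bekrc,echdb] -> 12 lines: wgk gluwm zovef hvf bekrc echdb ywr efbh pem hbn kpxaa fhb
Hunk 2: at line 5 remove [ywr,efbh,pem] add [xhc,jaigq] -> 11 lines: wgk gluwm zovef hvf bekrc echdb xhc jaigq hbn kpxaa fhb
Hunk 3: at line 3 remove [bekrc,echdb] add [oec] -> 10 lines: wgk gluwm zovef hvf oec xhc jaigq hbn kpxaa fhb
Hunk 4: at line 4 remove [xhc] add [nfnyi,azbwv] -> 11 lines: wgk gluwm zovef hvf oec nfnyi azbwv jaigq hbn kpxaa fhb
Hunk 5: at line 7 remove [jaigq,hbn,kpxaa] add [mkhyv,bgvj,sqo] -> 11 lines: wgk gluwm zovef hvf oec nfnyi azbwv mkhyv bgvj sqo fhb
Hunk 6: at line 1 remove [gluwm] add [ihyhg,clx] -> 12 lines: wgk ihyhg clx zovef hvf oec nfnyi azbwv mkhyv bgvj sqo fhb
Hunk 7: at line 1 remove [clx] add [rps,ddd] -> 13 lines: wgk ihyhg rps ddd zovef hvf oec nfnyi azbwv mkhyv bgvj sqo fhb

Answer: wgk
ihyhg
rps
ddd
zovef
hvf
oec
nfnyi
azbwv
mkhyv
bgvj
sqo
fhb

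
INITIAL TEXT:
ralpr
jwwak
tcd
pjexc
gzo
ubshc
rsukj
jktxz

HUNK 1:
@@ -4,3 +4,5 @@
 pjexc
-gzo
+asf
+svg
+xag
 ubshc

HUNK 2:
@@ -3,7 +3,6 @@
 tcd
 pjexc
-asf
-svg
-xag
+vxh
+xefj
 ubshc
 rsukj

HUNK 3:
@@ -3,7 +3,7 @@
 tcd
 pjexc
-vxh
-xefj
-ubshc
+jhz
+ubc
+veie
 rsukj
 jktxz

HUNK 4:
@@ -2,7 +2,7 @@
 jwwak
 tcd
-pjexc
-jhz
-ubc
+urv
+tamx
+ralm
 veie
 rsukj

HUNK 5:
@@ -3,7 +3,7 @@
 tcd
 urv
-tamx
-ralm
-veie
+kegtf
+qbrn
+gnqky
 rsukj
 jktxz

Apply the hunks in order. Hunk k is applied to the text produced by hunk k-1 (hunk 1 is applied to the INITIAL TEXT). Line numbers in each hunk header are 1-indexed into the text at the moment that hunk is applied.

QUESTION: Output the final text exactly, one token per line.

Answer: ralpr
jwwak
tcd
urv
kegtf
qbrn
gnqky
rsukj
jktxz

Derivation:
Hunk 1: at line 4 remove [gzo] add [asf,svg,xag] -> 10 lines: ralpr jwwak tcd pjexc asf svg xag ubshc rsukj jktxz
Hunk 2: at line 3 remove [asf,svg,xag] add [vxh,xefj] -> 9 lines: ralpr jwwak tcd pjexc vxh xefj ubshc rsukj jktxz
Hunk 3: at line 3 remove [vxh,xefj,ubshc] add [jhz,ubc,veie] -> 9 lines: ralpr jwwak tcd pjexc jhz ubc veie rsukj jktxz
Hunk 4: at line 2 remove [pjexc,jhz,ubc] add [urv,tamx,ralm] -> 9 lines: ralpr jwwak tcd urv tamx ralm veie rsukj jktxz
Hunk 5: at line 3 remove [tamx,ralm,veie] add [kegtf,qbrn,gnqky] -> 9 lines: ralpr jwwak tcd urv kegtf qbrn gnqky rsukj jktxz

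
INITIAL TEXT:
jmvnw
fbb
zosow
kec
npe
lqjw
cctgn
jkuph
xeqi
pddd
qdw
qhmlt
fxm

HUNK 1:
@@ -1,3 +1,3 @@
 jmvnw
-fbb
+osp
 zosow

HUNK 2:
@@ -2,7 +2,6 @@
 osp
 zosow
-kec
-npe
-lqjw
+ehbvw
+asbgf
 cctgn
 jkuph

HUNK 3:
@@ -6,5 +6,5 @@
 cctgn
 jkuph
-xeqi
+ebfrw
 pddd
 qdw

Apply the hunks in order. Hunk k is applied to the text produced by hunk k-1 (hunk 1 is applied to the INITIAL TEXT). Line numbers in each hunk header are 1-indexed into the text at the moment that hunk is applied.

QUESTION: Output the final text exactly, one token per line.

Hunk 1: at line 1 remove [fbb] add [osp] -> 13 lines: jmvnw osp zosow kec npe lqjw cctgn jkuph xeqi pddd qdw qhmlt fxm
Hunk 2: at line 2 remove [kec,npe,lqjw] add [ehbvw,asbgf] -> 12 lines: jmvnw osp zosow ehbvw asbgf cctgn jkuph xeqi pddd qdw qhmlt fxm
Hunk 3: at line 6 remove [xeqi] add [ebfrw] -> 12 lines: jmvnw osp zosow ehbvw asbgf cctgn jkuph ebfrw pddd qdw qhmlt fxm

Answer: jmvnw
osp
zosow
ehbvw
asbgf
cctgn
jkuph
ebfrw
pddd
qdw
qhmlt
fxm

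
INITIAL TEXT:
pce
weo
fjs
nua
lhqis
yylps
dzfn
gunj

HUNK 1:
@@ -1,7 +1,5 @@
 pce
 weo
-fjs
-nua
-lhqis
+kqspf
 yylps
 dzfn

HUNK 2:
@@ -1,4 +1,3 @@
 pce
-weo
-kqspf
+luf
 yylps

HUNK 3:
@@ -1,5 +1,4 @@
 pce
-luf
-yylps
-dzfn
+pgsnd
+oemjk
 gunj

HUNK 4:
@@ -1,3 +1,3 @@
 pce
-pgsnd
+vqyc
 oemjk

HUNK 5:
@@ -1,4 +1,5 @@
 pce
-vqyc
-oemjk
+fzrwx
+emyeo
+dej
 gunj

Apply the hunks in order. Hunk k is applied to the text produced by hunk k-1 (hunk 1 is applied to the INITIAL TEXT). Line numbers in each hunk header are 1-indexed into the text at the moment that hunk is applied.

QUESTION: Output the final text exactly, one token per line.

Hunk 1: at line 1 remove [fjs,nua,lhqis] add [kqspf] -> 6 lines: pce weo kqspf yylps dzfn gunj
Hunk 2: at line 1 remove [weo,kqspf] add [luf] -> 5 lines: pce luf yylps dzfn gunj
Hunk 3: at line 1 remove [luf,yylps,dzfn] add [pgsnd,oemjk] -> 4 lines: pce pgsnd oemjk gunj
Hunk 4: at line 1 remove [pgsnd] add [vqyc] -> 4 lines: pce vqyc oemjk gunj
Hunk 5: at line 1 remove [vqyc,oemjk] add [fzrwx,emyeo,dej] -> 5 lines: pce fzrwx emyeo dej gunj

Answer: pce
fzrwx
emyeo
dej
gunj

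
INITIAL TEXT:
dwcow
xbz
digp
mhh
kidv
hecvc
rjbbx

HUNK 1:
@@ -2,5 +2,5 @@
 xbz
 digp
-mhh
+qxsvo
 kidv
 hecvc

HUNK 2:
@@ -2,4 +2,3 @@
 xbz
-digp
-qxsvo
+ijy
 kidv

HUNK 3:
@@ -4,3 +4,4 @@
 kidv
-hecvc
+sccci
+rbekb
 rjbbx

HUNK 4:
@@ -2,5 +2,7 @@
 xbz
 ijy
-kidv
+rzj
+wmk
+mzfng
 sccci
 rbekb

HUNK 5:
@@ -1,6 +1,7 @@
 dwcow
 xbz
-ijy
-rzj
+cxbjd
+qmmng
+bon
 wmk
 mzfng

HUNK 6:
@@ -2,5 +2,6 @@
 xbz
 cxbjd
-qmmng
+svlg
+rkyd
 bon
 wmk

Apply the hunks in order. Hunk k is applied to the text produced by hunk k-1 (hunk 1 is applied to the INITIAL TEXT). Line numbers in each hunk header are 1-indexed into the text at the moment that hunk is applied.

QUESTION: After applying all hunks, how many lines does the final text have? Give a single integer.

Hunk 1: at line 2 remove [mhh] add [qxsvo] -> 7 lines: dwcow xbz digp qxsvo kidv hecvc rjbbx
Hunk 2: at line 2 remove [digp,qxsvo] add [ijy] -> 6 lines: dwcow xbz ijy kidv hecvc rjbbx
Hunk 3: at line 4 remove [hecvc] add [sccci,rbekb] -> 7 lines: dwcow xbz ijy kidv sccci rbekb rjbbx
Hunk 4: at line 2 remove [kidv] add [rzj,wmk,mzfng] -> 9 lines: dwcow xbz ijy rzj wmk mzfng sccci rbekb rjbbx
Hunk 5: at line 1 remove [ijy,rzj] add [cxbjd,qmmng,bon] -> 10 lines: dwcow xbz cxbjd qmmng bon wmk mzfng sccci rbekb rjbbx
Hunk 6: at line 2 remove [qmmng] add [svlg,rkyd] -> 11 lines: dwcow xbz cxbjd svlg rkyd bon wmk mzfng sccci rbekb rjbbx
Final line count: 11

Answer: 11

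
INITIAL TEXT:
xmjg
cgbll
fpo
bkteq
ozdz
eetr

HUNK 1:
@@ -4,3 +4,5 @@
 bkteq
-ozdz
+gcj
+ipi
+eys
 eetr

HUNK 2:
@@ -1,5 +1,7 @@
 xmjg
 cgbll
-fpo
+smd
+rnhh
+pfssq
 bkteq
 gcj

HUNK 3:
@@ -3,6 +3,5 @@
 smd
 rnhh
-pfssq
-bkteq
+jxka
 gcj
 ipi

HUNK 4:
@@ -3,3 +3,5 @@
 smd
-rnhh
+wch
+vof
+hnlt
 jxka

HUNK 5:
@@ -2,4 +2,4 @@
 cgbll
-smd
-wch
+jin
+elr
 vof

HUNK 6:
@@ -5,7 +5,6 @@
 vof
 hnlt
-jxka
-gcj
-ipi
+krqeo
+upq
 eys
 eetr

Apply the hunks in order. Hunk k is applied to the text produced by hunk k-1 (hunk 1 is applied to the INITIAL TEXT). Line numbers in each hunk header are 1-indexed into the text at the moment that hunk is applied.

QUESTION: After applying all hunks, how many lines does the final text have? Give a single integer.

Hunk 1: at line 4 remove [ozdz] add [gcj,ipi,eys] -> 8 lines: xmjg cgbll fpo bkteq gcj ipi eys eetr
Hunk 2: at line 1 remove [fpo] add [smd,rnhh,pfssq] -> 10 lines: xmjg cgbll smd rnhh pfssq bkteq gcj ipi eys eetr
Hunk 3: at line 3 remove [pfssq,bkteq] add [jxka] -> 9 lines: xmjg cgbll smd rnhh jxka gcj ipi eys eetr
Hunk 4: at line 3 remove [rnhh] add [wch,vof,hnlt] -> 11 lines: xmjg cgbll smd wch vof hnlt jxka gcj ipi eys eetr
Hunk 5: at line 2 remove [smd,wch] add [jin,elr] -> 11 lines: xmjg cgbll jin elr vof hnlt jxka gcj ipi eys eetr
Hunk 6: at line 5 remove [jxka,gcj,ipi] add [krqeo,upq] -> 10 lines: xmjg cgbll jin elr vof hnlt krqeo upq eys eetr
Final line count: 10

Answer: 10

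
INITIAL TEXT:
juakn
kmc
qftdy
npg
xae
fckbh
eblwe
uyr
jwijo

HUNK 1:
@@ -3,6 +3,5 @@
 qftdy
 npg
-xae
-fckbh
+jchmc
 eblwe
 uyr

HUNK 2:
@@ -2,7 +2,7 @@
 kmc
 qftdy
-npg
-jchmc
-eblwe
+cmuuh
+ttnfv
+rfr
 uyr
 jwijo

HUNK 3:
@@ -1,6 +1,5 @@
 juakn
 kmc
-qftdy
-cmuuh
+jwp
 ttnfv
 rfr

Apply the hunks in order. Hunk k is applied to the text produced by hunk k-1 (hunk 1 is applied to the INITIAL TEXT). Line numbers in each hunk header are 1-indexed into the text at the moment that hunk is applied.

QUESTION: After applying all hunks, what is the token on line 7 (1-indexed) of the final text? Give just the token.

Hunk 1: at line 3 remove [xae,fckbh] add [jchmc] -> 8 lines: juakn kmc qftdy npg jchmc eblwe uyr jwijo
Hunk 2: at line 2 remove [npg,jchmc,eblwe] add [cmuuh,ttnfv,rfr] -> 8 lines: juakn kmc qftdy cmuuh ttnfv rfr uyr jwijo
Hunk 3: at line 1 remove [qftdy,cmuuh] add [jwp] -> 7 lines: juakn kmc jwp ttnfv rfr uyr jwijo
Final line 7: jwijo

Answer: jwijo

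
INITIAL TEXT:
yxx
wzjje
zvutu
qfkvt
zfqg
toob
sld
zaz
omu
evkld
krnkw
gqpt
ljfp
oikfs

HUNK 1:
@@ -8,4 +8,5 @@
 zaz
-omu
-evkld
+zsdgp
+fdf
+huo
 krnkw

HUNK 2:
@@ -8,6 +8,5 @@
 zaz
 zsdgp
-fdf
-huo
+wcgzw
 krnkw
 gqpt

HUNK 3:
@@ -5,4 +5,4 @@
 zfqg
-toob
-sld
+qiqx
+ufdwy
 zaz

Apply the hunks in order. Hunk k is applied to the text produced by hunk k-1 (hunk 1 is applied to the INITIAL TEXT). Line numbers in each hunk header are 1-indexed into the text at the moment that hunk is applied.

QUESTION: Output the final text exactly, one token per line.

Answer: yxx
wzjje
zvutu
qfkvt
zfqg
qiqx
ufdwy
zaz
zsdgp
wcgzw
krnkw
gqpt
ljfp
oikfs

Derivation:
Hunk 1: at line 8 remove [omu,evkld] add [zsdgp,fdf,huo] -> 15 lines: yxx wzjje zvutu qfkvt zfqg toob sld zaz zsdgp fdf huo krnkw gqpt ljfp oikfs
Hunk 2: at line 8 remove [fdf,huo] add [wcgzw] -> 14 lines: yxx wzjje zvutu qfkvt zfqg toob sld zaz zsdgp wcgzw krnkw gqpt ljfp oikfs
Hunk 3: at line 5 remove [toob,sld] add [qiqx,ufdwy] -> 14 lines: yxx wzjje zvutu qfkvt zfqg qiqx ufdwy zaz zsdgp wcgzw krnkw gqpt ljfp oikfs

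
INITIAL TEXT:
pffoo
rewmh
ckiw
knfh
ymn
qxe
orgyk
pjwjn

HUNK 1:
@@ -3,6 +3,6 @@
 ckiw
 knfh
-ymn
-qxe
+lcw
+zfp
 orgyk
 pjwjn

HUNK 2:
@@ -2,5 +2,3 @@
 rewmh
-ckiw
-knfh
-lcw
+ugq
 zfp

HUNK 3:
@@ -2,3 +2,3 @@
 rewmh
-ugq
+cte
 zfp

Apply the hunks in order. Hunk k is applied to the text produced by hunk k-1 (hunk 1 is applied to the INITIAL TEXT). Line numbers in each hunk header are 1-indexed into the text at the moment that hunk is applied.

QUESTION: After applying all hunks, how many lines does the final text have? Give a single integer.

Hunk 1: at line 3 remove [ymn,qxe] add [lcw,zfp] -> 8 lines: pffoo rewmh ckiw knfh lcw zfp orgyk pjwjn
Hunk 2: at line 2 remove [ckiw,knfh,lcw] add [ugq] -> 6 lines: pffoo rewmh ugq zfp orgyk pjwjn
Hunk 3: at line 2 remove [ugq] add [cte] -> 6 lines: pffoo rewmh cte zfp orgyk pjwjn
Final line count: 6

Answer: 6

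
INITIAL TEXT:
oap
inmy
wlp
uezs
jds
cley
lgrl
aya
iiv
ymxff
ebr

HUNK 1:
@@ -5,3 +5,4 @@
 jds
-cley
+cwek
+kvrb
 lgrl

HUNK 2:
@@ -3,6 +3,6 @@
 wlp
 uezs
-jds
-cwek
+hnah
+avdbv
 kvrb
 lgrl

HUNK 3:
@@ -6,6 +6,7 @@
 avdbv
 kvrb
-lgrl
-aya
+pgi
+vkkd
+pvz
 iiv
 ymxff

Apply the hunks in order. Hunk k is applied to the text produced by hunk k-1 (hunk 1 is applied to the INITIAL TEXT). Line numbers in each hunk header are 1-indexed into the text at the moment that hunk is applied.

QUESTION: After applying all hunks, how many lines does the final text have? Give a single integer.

Answer: 13

Derivation:
Hunk 1: at line 5 remove [cley] add [cwek,kvrb] -> 12 lines: oap inmy wlp uezs jds cwek kvrb lgrl aya iiv ymxff ebr
Hunk 2: at line 3 remove [jds,cwek] add [hnah,avdbv] -> 12 lines: oap inmy wlp uezs hnah avdbv kvrb lgrl aya iiv ymxff ebr
Hunk 3: at line 6 remove [lgrl,aya] add [pgi,vkkd,pvz] -> 13 lines: oap inmy wlp uezs hnah avdbv kvrb pgi vkkd pvz iiv ymxff ebr
Final line count: 13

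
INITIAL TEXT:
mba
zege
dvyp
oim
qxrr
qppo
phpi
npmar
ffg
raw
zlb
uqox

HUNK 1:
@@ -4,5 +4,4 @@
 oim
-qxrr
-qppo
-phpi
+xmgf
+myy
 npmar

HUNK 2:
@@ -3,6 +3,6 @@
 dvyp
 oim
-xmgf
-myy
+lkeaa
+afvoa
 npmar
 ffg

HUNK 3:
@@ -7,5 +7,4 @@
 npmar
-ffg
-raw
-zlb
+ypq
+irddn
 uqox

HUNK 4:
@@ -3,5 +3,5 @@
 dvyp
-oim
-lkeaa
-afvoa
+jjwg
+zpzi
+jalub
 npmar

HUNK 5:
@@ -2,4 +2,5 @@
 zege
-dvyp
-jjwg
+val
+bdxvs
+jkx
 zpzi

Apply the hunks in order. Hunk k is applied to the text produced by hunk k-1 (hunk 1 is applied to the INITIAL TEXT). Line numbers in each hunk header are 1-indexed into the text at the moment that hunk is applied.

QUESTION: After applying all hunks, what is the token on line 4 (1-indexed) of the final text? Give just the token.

Answer: bdxvs

Derivation:
Hunk 1: at line 4 remove [qxrr,qppo,phpi] add [xmgf,myy] -> 11 lines: mba zege dvyp oim xmgf myy npmar ffg raw zlb uqox
Hunk 2: at line 3 remove [xmgf,myy] add [lkeaa,afvoa] -> 11 lines: mba zege dvyp oim lkeaa afvoa npmar ffg raw zlb uqox
Hunk 3: at line 7 remove [ffg,raw,zlb] add [ypq,irddn] -> 10 lines: mba zege dvyp oim lkeaa afvoa npmar ypq irddn uqox
Hunk 4: at line 3 remove [oim,lkeaa,afvoa] add [jjwg,zpzi,jalub] -> 10 lines: mba zege dvyp jjwg zpzi jalub npmar ypq irddn uqox
Hunk 5: at line 2 remove [dvyp,jjwg] add [val,bdxvs,jkx] -> 11 lines: mba zege val bdxvs jkx zpzi jalub npmar ypq irddn uqox
Final line 4: bdxvs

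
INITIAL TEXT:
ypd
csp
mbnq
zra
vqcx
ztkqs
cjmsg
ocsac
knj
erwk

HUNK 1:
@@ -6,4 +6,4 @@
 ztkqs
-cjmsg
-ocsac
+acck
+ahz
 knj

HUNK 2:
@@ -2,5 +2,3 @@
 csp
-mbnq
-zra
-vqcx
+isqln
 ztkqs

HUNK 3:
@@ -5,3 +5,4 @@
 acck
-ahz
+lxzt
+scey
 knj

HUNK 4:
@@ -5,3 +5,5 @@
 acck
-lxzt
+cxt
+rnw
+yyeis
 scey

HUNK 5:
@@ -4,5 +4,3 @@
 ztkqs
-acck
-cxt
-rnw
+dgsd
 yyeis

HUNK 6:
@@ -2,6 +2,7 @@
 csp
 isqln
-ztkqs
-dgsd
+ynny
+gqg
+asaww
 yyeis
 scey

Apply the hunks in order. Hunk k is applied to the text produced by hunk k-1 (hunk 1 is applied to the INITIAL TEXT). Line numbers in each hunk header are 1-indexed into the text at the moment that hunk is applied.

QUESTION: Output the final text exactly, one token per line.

Answer: ypd
csp
isqln
ynny
gqg
asaww
yyeis
scey
knj
erwk

Derivation:
Hunk 1: at line 6 remove [cjmsg,ocsac] add [acck,ahz] -> 10 lines: ypd csp mbnq zra vqcx ztkqs acck ahz knj erwk
Hunk 2: at line 2 remove [mbnq,zra,vqcx] add [isqln] -> 8 lines: ypd csp isqln ztkqs acck ahz knj erwk
Hunk 3: at line 5 remove [ahz] add [lxzt,scey] -> 9 lines: ypd csp isqln ztkqs acck lxzt scey knj erwk
Hunk 4: at line 5 remove [lxzt] add [cxt,rnw,yyeis] -> 11 lines: ypd csp isqln ztkqs acck cxt rnw yyeis scey knj erwk
Hunk 5: at line 4 remove [acck,cxt,rnw] add [dgsd] -> 9 lines: ypd csp isqln ztkqs dgsd yyeis scey knj erwk
Hunk 6: at line 2 remove [ztkqs,dgsd] add [ynny,gqg,asaww] -> 10 lines: ypd csp isqln ynny gqg asaww yyeis scey knj erwk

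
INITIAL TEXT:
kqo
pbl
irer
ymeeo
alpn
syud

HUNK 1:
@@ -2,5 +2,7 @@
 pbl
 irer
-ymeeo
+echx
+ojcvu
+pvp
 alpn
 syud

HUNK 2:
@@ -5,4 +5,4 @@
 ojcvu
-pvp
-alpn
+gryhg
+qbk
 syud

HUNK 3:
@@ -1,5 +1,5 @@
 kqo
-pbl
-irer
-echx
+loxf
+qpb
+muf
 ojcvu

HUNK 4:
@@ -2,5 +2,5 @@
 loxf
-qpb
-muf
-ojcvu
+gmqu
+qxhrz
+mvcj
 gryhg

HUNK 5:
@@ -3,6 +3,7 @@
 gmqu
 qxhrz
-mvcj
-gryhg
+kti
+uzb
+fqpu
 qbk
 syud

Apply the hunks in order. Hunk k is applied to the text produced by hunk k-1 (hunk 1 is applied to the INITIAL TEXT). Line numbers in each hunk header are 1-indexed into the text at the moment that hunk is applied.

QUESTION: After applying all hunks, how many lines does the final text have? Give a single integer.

Answer: 9

Derivation:
Hunk 1: at line 2 remove [ymeeo] add [echx,ojcvu,pvp] -> 8 lines: kqo pbl irer echx ojcvu pvp alpn syud
Hunk 2: at line 5 remove [pvp,alpn] add [gryhg,qbk] -> 8 lines: kqo pbl irer echx ojcvu gryhg qbk syud
Hunk 3: at line 1 remove [pbl,irer,echx] add [loxf,qpb,muf] -> 8 lines: kqo loxf qpb muf ojcvu gryhg qbk syud
Hunk 4: at line 2 remove [qpb,muf,ojcvu] add [gmqu,qxhrz,mvcj] -> 8 lines: kqo loxf gmqu qxhrz mvcj gryhg qbk syud
Hunk 5: at line 3 remove [mvcj,gryhg] add [kti,uzb,fqpu] -> 9 lines: kqo loxf gmqu qxhrz kti uzb fqpu qbk syud
Final line count: 9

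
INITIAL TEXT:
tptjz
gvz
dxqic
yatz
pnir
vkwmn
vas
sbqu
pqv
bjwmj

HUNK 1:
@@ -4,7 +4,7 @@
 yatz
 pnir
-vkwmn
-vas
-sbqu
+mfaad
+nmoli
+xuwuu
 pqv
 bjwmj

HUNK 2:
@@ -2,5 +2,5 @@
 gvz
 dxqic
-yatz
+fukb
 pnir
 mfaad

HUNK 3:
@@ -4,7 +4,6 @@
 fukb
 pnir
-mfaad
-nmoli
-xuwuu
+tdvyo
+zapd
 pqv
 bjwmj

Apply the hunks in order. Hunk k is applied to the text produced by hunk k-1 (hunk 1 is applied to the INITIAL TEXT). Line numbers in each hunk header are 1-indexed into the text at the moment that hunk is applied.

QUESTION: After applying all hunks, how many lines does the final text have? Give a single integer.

Hunk 1: at line 4 remove [vkwmn,vas,sbqu] add [mfaad,nmoli,xuwuu] -> 10 lines: tptjz gvz dxqic yatz pnir mfaad nmoli xuwuu pqv bjwmj
Hunk 2: at line 2 remove [yatz] add [fukb] -> 10 lines: tptjz gvz dxqic fukb pnir mfaad nmoli xuwuu pqv bjwmj
Hunk 3: at line 4 remove [mfaad,nmoli,xuwuu] add [tdvyo,zapd] -> 9 lines: tptjz gvz dxqic fukb pnir tdvyo zapd pqv bjwmj
Final line count: 9

Answer: 9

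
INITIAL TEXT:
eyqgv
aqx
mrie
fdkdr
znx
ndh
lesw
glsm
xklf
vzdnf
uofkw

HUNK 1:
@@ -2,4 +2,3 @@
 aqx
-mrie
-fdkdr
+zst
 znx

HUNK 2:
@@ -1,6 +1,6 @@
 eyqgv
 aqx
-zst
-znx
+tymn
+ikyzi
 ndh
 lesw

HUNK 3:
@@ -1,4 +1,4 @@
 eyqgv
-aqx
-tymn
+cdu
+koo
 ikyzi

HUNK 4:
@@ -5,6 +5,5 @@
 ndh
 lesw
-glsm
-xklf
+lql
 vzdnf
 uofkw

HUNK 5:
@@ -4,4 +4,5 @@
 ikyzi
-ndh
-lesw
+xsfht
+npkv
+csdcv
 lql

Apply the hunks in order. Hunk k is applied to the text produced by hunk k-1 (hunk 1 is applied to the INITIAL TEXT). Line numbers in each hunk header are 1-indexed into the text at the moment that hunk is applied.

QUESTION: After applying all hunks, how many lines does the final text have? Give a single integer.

Answer: 10

Derivation:
Hunk 1: at line 2 remove [mrie,fdkdr] add [zst] -> 10 lines: eyqgv aqx zst znx ndh lesw glsm xklf vzdnf uofkw
Hunk 2: at line 1 remove [zst,znx] add [tymn,ikyzi] -> 10 lines: eyqgv aqx tymn ikyzi ndh lesw glsm xklf vzdnf uofkw
Hunk 3: at line 1 remove [aqx,tymn] add [cdu,koo] -> 10 lines: eyqgv cdu koo ikyzi ndh lesw glsm xklf vzdnf uofkw
Hunk 4: at line 5 remove [glsm,xklf] add [lql] -> 9 lines: eyqgv cdu koo ikyzi ndh lesw lql vzdnf uofkw
Hunk 5: at line 4 remove [ndh,lesw] add [xsfht,npkv,csdcv] -> 10 lines: eyqgv cdu koo ikyzi xsfht npkv csdcv lql vzdnf uofkw
Final line count: 10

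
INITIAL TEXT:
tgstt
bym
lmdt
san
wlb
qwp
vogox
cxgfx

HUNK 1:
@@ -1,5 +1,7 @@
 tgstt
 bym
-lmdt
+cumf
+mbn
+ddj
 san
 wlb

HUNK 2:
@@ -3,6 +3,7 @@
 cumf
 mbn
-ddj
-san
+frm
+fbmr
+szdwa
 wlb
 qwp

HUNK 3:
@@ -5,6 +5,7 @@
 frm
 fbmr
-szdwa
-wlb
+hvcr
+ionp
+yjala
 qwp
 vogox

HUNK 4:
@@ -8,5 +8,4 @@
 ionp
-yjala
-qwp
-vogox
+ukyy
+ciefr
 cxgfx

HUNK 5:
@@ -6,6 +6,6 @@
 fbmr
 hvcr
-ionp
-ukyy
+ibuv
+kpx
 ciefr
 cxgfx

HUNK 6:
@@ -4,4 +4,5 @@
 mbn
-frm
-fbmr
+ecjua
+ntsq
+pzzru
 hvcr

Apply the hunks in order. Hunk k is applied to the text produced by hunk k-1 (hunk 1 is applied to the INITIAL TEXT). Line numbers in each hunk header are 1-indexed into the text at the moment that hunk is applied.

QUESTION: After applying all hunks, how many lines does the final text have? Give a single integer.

Hunk 1: at line 1 remove [lmdt] add [cumf,mbn,ddj] -> 10 lines: tgstt bym cumf mbn ddj san wlb qwp vogox cxgfx
Hunk 2: at line 3 remove [ddj,san] add [frm,fbmr,szdwa] -> 11 lines: tgstt bym cumf mbn frm fbmr szdwa wlb qwp vogox cxgfx
Hunk 3: at line 5 remove [szdwa,wlb] add [hvcr,ionp,yjala] -> 12 lines: tgstt bym cumf mbn frm fbmr hvcr ionp yjala qwp vogox cxgfx
Hunk 4: at line 8 remove [yjala,qwp,vogox] add [ukyy,ciefr] -> 11 lines: tgstt bym cumf mbn frm fbmr hvcr ionp ukyy ciefr cxgfx
Hunk 5: at line 6 remove [ionp,ukyy] add [ibuv,kpx] -> 11 lines: tgstt bym cumf mbn frm fbmr hvcr ibuv kpx ciefr cxgfx
Hunk 6: at line 4 remove [frm,fbmr] add [ecjua,ntsq,pzzru] -> 12 lines: tgstt bym cumf mbn ecjua ntsq pzzru hvcr ibuv kpx ciefr cxgfx
Final line count: 12

Answer: 12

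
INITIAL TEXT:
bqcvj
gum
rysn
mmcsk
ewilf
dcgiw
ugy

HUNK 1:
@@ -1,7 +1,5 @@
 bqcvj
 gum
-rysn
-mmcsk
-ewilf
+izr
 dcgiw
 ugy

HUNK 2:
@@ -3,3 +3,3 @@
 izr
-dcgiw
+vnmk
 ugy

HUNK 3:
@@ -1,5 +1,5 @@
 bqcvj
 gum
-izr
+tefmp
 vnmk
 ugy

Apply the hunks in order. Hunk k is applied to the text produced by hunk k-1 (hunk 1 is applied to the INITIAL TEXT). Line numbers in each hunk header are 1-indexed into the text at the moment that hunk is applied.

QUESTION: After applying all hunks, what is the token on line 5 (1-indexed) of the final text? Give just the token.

Answer: ugy

Derivation:
Hunk 1: at line 1 remove [rysn,mmcsk,ewilf] add [izr] -> 5 lines: bqcvj gum izr dcgiw ugy
Hunk 2: at line 3 remove [dcgiw] add [vnmk] -> 5 lines: bqcvj gum izr vnmk ugy
Hunk 3: at line 1 remove [izr] add [tefmp] -> 5 lines: bqcvj gum tefmp vnmk ugy
Final line 5: ugy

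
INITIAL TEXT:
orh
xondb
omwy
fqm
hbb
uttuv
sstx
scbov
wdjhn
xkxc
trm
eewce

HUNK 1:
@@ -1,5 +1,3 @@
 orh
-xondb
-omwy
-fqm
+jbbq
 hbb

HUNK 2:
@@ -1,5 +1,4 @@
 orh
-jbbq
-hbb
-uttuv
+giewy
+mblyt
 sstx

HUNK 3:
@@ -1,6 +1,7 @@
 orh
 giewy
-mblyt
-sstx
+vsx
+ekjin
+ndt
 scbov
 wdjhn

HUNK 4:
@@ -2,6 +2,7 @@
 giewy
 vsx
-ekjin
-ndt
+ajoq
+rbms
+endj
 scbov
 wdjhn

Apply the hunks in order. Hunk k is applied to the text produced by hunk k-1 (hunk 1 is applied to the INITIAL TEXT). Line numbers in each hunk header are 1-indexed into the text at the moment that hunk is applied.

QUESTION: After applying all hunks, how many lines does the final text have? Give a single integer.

Hunk 1: at line 1 remove [xondb,omwy,fqm] add [jbbq] -> 10 lines: orh jbbq hbb uttuv sstx scbov wdjhn xkxc trm eewce
Hunk 2: at line 1 remove [jbbq,hbb,uttuv] add [giewy,mblyt] -> 9 lines: orh giewy mblyt sstx scbov wdjhn xkxc trm eewce
Hunk 3: at line 1 remove [mblyt,sstx] add [vsx,ekjin,ndt] -> 10 lines: orh giewy vsx ekjin ndt scbov wdjhn xkxc trm eewce
Hunk 4: at line 2 remove [ekjin,ndt] add [ajoq,rbms,endj] -> 11 lines: orh giewy vsx ajoq rbms endj scbov wdjhn xkxc trm eewce
Final line count: 11

Answer: 11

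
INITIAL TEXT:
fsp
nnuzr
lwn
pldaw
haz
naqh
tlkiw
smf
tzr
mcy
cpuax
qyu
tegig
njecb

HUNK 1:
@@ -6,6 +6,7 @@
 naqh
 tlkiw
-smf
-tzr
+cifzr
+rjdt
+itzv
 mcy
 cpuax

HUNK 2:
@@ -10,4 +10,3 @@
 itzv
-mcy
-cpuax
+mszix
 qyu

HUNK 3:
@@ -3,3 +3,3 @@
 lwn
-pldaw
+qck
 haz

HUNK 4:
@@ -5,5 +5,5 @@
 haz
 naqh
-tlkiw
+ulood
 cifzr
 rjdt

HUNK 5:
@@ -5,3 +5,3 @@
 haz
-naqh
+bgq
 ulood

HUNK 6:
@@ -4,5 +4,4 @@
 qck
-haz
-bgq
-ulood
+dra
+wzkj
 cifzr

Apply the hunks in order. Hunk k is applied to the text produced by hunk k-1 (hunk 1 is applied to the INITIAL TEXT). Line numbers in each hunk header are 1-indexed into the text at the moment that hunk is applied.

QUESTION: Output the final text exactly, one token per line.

Answer: fsp
nnuzr
lwn
qck
dra
wzkj
cifzr
rjdt
itzv
mszix
qyu
tegig
njecb

Derivation:
Hunk 1: at line 6 remove [smf,tzr] add [cifzr,rjdt,itzv] -> 15 lines: fsp nnuzr lwn pldaw haz naqh tlkiw cifzr rjdt itzv mcy cpuax qyu tegig njecb
Hunk 2: at line 10 remove [mcy,cpuax] add [mszix] -> 14 lines: fsp nnuzr lwn pldaw haz naqh tlkiw cifzr rjdt itzv mszix qyu tegig njecb
Hunk 3: at line 3 remove [pldaw] add [qck] -> 14 lines: fsp nnuzr lwn qck haz naqh tlkiw cifzr rjdt itzv mszix qyu tegig njecb
Hunk 4: at line 5 remove [tlkiw] add [ulood] -> 14 lines: fsp nnuzr lwn qck haz naqh ulood cifzr rjdt itzv mszix qyu tegig njecb
Hunk 5: at line 5 remove [naqh] add [bgq] -> 14 lines: fsp nnuzr lwn qck haz bgq ulood cifzr rjdt itzv mszix qyu tegig njecb
Hunk 6: at line 4 remove [haz,bgq,ulood] add [dra,wzkj] -> 13 lines: fsp nnuzr lwn qck dra wzkj cifzr rjdt itzv mszix qyu tegig njecb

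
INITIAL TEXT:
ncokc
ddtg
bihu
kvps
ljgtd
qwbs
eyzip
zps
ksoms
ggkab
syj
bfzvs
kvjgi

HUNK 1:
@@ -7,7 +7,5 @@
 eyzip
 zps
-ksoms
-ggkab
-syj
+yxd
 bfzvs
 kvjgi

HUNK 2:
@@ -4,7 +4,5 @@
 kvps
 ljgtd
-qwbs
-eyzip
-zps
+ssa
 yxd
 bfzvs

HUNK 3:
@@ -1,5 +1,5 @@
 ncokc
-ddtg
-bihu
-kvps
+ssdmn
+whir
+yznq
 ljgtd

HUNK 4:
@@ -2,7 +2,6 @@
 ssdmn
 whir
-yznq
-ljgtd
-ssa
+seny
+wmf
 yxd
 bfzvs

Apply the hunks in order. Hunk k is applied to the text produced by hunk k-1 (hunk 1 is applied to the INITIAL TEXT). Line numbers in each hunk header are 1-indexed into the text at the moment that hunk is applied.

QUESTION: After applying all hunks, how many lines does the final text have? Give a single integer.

Answer: 8

Derivation:
Hunk 1: at line 7 remove [ksoms,ggkab,syj] add [yxd] -> 11 lines: ncokc ddtg bihu kvps ljgtd qwbs eyzip zps yxd bfzvs kvjgi
Hunk 2: at line 4 remove [qwbs,eyzip,zps] add [ssa] -> 9 lines: ncokc ddtg bihu kvps ljgtd ssa yxd bfzvs kvjgi
Hunk 3: at line 1 remove [ddtg,bihu,kvps] add [ssdmn,whir,yznq] -> 9 lines: ncokc ssdmn whir yznq ljgtd ssa yxd bfzvs kvjgi
Hunk 4: at line 2 remove [yznq,ljgtd,ssa] add [seny,wmf] -> 8 lines: ncokc ssdmn whir seny wmf yxd bfzvs kvjgi
Final line count: 8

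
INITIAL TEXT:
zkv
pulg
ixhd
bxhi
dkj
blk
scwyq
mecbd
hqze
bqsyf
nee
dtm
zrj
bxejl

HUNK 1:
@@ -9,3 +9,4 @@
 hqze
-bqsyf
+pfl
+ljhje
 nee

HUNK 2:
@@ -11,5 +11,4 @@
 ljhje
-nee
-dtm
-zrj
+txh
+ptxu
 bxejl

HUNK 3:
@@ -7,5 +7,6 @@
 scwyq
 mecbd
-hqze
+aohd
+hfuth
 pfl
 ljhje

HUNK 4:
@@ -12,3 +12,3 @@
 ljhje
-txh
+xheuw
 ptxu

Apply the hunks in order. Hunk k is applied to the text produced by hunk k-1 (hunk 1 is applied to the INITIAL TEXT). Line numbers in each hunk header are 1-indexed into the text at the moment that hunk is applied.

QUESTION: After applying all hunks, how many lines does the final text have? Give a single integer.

Hunk 1: at line 9 remove [bqsyf] add [pfl,ljhje] -> 15 lines: zkv pulg ixhd bxhi dkj blk scwyq mecbd hqze pfl ljhje nee dtm zrj bxejl
Hunk 2: at line 11 remove [nee,dtm,zrj] add [txh,ptxu] -> 14 lines: zkv pulg ixhd bxhi dkj blk scwyq mecbd hqze pfl ljhje txh ptxu bxejl
Hunk 3: at line 7 remove [hqze] add [aohd,hfuth] -> 15 lines: zkv pulg ixhd bxhi dkj blk scwyq mecbd aohd hfuth pfl ljhje txh ptxu bxejl
Hunk 4: at line 12 remove [txh] add [xheuw] -> 15 lines: zkv pulg ixhd bxhi dkj blk scwyq mecbd aohd hfuth pfl ljhje xheuw ptxu bxejl
Final line count: 15

Answer: 15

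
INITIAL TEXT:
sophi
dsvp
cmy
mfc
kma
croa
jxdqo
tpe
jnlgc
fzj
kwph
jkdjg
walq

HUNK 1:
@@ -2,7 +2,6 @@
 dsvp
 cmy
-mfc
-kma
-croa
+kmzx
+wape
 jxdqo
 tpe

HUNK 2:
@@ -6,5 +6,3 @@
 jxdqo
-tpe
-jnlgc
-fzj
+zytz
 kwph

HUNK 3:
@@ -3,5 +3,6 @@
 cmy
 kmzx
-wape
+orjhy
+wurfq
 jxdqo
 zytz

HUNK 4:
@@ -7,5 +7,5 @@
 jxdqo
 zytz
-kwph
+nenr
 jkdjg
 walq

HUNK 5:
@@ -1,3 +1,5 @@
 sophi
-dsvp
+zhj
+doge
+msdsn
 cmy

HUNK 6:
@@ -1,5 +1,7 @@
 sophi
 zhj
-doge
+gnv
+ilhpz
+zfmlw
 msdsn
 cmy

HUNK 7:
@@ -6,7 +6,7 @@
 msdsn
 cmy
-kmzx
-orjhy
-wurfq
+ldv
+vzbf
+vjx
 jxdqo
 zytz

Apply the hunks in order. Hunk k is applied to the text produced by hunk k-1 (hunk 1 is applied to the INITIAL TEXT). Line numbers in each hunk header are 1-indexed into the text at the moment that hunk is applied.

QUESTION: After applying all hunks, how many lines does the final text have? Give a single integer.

Answer: 15

Derivation:
Hunk 1: at line 2 remove [mfc,kma,croa] add [kmzx,wape] -> 12 lines: sophi dsvp cmy kmzx wape jxdqo tpe jnlgc fzj kwph jkdjg walq
Hunk 2: at line 6 remove [tpe,jnlgc,fzj] add [zytz] -> 10 lines: sophi dsvp cmy kmzx wape jxdqo zytz kwph jkdjg walq
Hunk 3: at line 3 remove [wape] add [orjhy,wurfq] -> 11 lines: sophi dsvp cmy kmzx orjhy wurfq jxdqo zytz kwph jkdjg walq
Hunk 4: at line 7 remove [kwph] add [nenr] -> 11 lines: sophi dsvp cmy kmzx orjhy wurfq jxdqo zytz nenr jkdjg walq
Hunk 5: at line 1 remove [dsvp] add [zhj,doge,msdsn] -> 13 lines: sophi zhj doge msdsn cmy kmzx orjhy wurfq jxdqo zytz nenr jkdjg walq
Hunk 6: at line 1 remove [doge] add [gnv,ilhpz,zfmlw] -> 15 lines: sophi zhj gnv ilhpz zfmlw msdsn cmy kmzx orjhy wurfq jxdqo zytz nenr jkdjg walq
Hunk 7: at line 6 remove [kmzx,orjhy,wurfq] add [ldv,vzbf,vjx] -> 15 lines: sophi zhj gnv ilhpz zfmlw msdsn cmy ldv vzbf vjx jxdqo zytz nenr jkdjg walq
Final line count: 15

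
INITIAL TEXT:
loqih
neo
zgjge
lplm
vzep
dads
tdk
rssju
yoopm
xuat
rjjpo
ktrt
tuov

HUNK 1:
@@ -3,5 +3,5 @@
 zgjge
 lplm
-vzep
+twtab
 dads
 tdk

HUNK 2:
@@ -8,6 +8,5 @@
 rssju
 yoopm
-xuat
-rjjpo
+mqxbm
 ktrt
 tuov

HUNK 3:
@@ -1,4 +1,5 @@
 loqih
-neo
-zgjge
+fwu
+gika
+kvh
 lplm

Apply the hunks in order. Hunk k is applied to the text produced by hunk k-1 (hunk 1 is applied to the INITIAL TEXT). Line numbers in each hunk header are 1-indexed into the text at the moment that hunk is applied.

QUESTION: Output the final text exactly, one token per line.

Hunk 1: at line 3 remove [vzep] add [twtab] -> 13 lines: loqih neo zgjge lplm twtab dads tdk rssju yoopm xuat rjjpo ktrt tuov
Hunk 2: at line 8 remove [xuat,rjjpo] add [mqxbm] -> 12 lines: loqih neo zgjge lplm twtab dads tdk rssju yoopm mqxbm ktrt tuov
Hunk 3: at line 1 remove [neo,zgjge] add [fwu,gika,kvh] -> 13 lines: loqih fwu gika kvh lplm twtab dads tdk rssju yoopm mqxbm ktrt tuov

Answer: loqih
fwu
gika
kvh
lplm
twtab
dads
tdk
rssju
yoopm
mqxbm
ktrt
tuov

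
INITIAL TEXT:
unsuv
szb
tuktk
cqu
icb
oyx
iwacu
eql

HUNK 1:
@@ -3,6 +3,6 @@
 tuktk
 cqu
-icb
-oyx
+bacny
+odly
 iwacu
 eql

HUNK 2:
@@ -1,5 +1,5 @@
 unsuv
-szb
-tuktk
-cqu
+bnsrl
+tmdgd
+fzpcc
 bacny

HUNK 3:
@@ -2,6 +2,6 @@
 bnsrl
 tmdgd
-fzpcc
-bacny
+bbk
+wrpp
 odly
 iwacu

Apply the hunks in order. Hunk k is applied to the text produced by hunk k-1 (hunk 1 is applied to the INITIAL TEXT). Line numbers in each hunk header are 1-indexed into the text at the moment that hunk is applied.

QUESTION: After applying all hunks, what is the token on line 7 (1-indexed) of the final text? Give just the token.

Hunk 1: at line 3 remove [icb,oyx] add [bacny,odly] -> 8 lines: unsuv szb tuktk cqu bacny odly iwacu eql
Hunk 2: at line 1 remove [szb,tuktk,cqu] add [bnsrl,tmdgd,fzpcc] -> 8 lines: unsuv bnsrl tmdgd fzpcc bacny odly iwacu eql
Hunk 3: at line 2 remove [fzpcc,bacny] add [bbk,wrpp] -> 8 lines: unsuv bnsrl tmdgd bbk wrpp odly iwacu eql
Final line 7: iwacu

Answer: iwacu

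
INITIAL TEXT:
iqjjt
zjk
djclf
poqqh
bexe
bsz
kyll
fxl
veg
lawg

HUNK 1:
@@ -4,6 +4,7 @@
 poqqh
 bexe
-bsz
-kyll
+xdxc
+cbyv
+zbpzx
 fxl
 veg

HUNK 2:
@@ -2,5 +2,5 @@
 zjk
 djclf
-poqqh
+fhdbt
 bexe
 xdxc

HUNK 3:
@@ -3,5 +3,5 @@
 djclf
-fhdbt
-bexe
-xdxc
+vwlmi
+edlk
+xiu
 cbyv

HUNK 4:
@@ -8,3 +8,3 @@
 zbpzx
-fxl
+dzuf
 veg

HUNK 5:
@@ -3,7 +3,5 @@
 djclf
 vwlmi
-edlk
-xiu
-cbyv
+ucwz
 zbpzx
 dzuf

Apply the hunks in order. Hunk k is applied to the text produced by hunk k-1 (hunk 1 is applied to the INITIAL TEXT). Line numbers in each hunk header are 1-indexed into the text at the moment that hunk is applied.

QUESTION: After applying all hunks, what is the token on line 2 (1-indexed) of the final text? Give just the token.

Hunk 1: at line 4 remove [bsz,kyll] add [xdxc,cbyv,zbpzx] -> 11 lines: iqjjt zjk djclf poqqh bexe xdxc cbyv zbpzx fxl veg lawg
Hunk 2: at line 2 remove [poqqh] add [fhdbt] -> 11 lines: iqjjt zjk djclf fhdbt bexe xdxc cbyv zbpzx fxl veg lawg
Hunk 3: at line 3 remove [fhdbt,bexe,xdxc] add [vwlmi,edlk,xiu] -> 11 lines: iqjjt zjk djclf vwlmi edlk xiu cbyv zbpzx fxl veg lawg
Hunk 4: at line 8 remove [fxl] add [dzuf] -> 11 lines: iqjjt zjk djclf vwlmi edlk xiu cbyv zbpzx dzuf veg lawg
Hunk 5: at line 3 remove [edlk,xiu,cbyv] add [ucwz] -> 9 lines: iqjjt zjk djclf vwlmi ucwz zbpzx dzuf veg lawg
Final line 2: zjk

Answer: zjk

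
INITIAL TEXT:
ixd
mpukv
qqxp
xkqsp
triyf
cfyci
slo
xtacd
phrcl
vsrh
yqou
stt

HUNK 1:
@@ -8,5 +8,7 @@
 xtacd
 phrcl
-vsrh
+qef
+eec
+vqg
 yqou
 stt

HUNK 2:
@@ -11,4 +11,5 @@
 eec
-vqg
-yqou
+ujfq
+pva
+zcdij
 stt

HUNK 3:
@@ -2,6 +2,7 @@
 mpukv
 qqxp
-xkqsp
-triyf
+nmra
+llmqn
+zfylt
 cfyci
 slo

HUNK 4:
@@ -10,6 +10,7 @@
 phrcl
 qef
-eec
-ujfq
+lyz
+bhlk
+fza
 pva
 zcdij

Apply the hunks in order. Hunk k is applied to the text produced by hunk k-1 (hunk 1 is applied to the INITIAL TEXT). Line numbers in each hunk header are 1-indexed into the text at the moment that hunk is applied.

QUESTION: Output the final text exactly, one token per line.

Hunk 1: at line 8 remove [vsrh] add [qef,eec,vqg] -> 14 lines: ixd mpukv qqxp xkqsp triyf cfyci slo xtacd phrcl qef eec vqg yqou stt
Hunk 2: at line 11 remove [vqg,yqou] add [ujfq,pva,zcdij] -> 15 lines: ixd mpukv qqxp xkqsp triyf cfyci slo xtacd phrcl qef eec ujfq pva zcdij stt
Hunk 3: at line 2 remove [xkqsp,triyf] add [nmra,llmqn,zfylt] -> 16 lines: ixd mpukv qqxp nmra llmqn zfylt cfyci slo xtacd phrcl qef eec ujfq pva zcdij stt
Hunk 4: at line 10 remove [eec,ujfq] add [lyz,bhlk,fza] -> 17 lines: ixd mpukv qqxp nmra llmqn zfylt cfyci slo xtacd phrcl qef lyz bhlk fza pva zcdij stt

Answer: ixd
mpukv
qqxp
nmra
llmqn
zfylt
cfyci
slo
xtacd
phrcl
qef
lyz
bhlk
fza
pva
zcdij
stt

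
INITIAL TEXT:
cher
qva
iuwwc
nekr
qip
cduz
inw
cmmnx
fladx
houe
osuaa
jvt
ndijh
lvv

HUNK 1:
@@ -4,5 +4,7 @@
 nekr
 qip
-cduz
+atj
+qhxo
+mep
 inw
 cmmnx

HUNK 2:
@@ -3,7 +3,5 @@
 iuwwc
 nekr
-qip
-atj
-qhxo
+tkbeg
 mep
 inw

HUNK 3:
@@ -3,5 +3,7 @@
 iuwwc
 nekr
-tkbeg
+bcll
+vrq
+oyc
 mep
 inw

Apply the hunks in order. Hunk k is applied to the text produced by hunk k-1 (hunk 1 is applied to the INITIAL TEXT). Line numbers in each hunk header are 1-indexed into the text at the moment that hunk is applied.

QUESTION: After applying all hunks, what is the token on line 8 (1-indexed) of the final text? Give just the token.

Answer: mep

Derivation:
Hunk 1: at line 4 remove [cduz] add [atj,qhxo,mep] -> 16 lines: cher qva iuwwc nekr qip atj qhxo mep inw cmmnx fladx houe osuaa jvt ndijh lvv
Hunk 2: at line 3 remove [qip,atj,qhxo] add [tkbeg] -> 14 lines: cher qva iuwwc nekr tkbeg mep inw cmmnx fladx houe osuaa jvt ndijh lvv
Hunk 3: at line 3 remove [tkbeg] add [bcll,vrq,oyc] -> 16 lines: cher qva iuwwc nekr bcll vrq oyc mep inw cmmnx fladx houe osuaa jvt ndijh lvv
Final line 8: mep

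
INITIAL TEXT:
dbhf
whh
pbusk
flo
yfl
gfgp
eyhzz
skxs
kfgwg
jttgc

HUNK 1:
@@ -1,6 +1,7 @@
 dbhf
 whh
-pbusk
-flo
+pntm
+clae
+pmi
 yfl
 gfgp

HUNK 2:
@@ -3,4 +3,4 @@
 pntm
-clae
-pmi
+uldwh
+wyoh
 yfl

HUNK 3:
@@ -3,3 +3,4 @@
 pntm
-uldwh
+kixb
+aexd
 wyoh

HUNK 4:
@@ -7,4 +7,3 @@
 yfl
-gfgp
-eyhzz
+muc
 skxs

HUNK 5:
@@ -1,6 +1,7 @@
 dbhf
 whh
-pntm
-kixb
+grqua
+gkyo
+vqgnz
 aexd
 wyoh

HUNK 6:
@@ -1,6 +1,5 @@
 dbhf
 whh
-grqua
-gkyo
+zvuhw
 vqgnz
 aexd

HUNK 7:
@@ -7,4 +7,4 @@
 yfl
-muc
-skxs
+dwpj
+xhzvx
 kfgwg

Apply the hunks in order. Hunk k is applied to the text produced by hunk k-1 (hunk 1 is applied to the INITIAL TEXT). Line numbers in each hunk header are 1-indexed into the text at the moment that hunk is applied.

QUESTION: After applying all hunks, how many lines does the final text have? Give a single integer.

Answer: 11

Derivation:
Hunk 1: at line 1 remove [pbusk,flo] add [pntm,clae,pmi] -> 11 lines: dbhf whh pntm clae pmi yfl gfgp eyhzz skxs kfgwg jttgc
Hunk 2: at line 3 remove [clae,pmi] add [uldwh,wyoh] -> 11 lines: dbhf whh pntm uldwh wyoh yfl gfgp eyhzz skxs kfgwg jttgc
Hunk 3: at line 3 remove [uldwh] add [kixb,aexd] -> 12 lines: dbhf whh pntm kixb aexd wyoh yfl gfgp eyhzz skxs kfgwg jttgc
Hunk 4: at line 7 remove [gfgp,eyhzz] add [muc] -> 11 lines: dbhf whh pntm kixb aexd wyoh yfl muc skxs kfgwg jttgc
Hunk 5: at line 1 remove [pntm,kixb] add [grqua,gkyo,vqgnz] -> 12 lines: dbhf whh grqua gkyo vqgnz aexd wyoh yfl muc skxs kfgwg jttgc
Hunk 6: at line 1 remove [grqua,gkyo] add [zvuhw] -> 11 lines: dbhf whh zvuhw vqgnz aexd wyoh yfl muc skxs kfgwg jttgc
Hunk 7: at line 7 remove [muc,skxs] add [dwpj,xhzvx] -> 11 lines: dbhf whh zvuhw vqgnz aexd wyoh yfl dwpj xhzvx kfgwg jttgc
Final line count: 11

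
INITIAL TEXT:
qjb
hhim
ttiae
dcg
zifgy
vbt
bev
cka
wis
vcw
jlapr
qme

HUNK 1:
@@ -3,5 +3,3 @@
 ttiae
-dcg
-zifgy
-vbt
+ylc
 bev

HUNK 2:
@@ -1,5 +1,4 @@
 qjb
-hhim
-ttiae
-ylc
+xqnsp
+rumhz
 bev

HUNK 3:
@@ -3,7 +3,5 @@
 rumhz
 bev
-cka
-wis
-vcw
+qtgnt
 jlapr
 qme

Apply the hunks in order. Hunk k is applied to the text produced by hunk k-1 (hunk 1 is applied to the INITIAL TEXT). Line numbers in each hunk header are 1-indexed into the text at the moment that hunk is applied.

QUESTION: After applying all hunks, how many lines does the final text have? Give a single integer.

Answer: 7

Derivation:
Hunk 1: at line 3 remove [dcg,zifgy,vbt] add [ylc] -> 10 lines: qjb hhim ttiae ylc bev cka wis vcw jlapr qme
Hunk 2: at line 1 remove [hhim,ttiae,ylc] add [xqnsp,rumhz] -> 9 lines: qjb xqnsp rumhz bev cka wis vcw jlapr qme
Hunk 3: at line 3 remove [cka,wis,vcw] add [qtgnt] -> 7 lines: qjb xqnsp rumhz bev qtgnt jlapr qme
Final line count: 7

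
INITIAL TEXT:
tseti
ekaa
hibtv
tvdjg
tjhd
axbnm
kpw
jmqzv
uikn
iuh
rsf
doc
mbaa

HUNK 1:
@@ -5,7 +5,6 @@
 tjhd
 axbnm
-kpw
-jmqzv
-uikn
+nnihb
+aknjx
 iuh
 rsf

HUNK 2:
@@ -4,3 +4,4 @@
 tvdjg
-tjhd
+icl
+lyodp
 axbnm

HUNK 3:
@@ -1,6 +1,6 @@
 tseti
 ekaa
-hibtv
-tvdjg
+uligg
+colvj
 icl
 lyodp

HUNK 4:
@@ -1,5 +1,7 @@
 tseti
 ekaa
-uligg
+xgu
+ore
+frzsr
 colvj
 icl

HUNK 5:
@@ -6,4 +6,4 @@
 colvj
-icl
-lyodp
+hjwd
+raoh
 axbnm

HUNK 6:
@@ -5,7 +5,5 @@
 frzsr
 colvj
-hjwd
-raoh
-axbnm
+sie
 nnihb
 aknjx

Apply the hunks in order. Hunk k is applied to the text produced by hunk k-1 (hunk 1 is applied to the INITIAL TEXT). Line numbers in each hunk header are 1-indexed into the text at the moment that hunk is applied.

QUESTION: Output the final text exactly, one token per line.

Hunk 1: at line 5 remove [kpw,jmqzv,uikn] add [nnihb,aknjx] -> 12 lines: tseti ekaa hibtv tvdjg tjhd axbnm nnihb aknjx iuh rsf doc mbaa
Hunk 2: at line 4 remove [tjhd] add [icl,lyodp] -> 13 lines: tseti ekaa hibtv tvdjg icl lyodp axbnm nnihb aknjx iuh rsf doc mbaa
Hunk 3: at line 1 remove [hibtv,tvdjg] add [uligg,colvj] -> 13 lines: tseti ekaa uligg colvj icl lyodp axbnm nnihb aknjx iuh rsf doc mbaa
Hunk 4: at line 1 remove [uligg] add [xgu,ore,frzsr] -> 15 lines: tseti ekaa xgu ore frzsr colvj icl lyodp axbnm nnihb aknjx iuh rsf doc mbaa
Hunk 5: at line 6 remove [icl,lyodp] add [hjwd,raoh] -> 15 lines: tseti ekaa xgu ore frzsr colvj hjwd raoh axbnm nnihb aknjx iuh rsf doc mbaa
Hunk 6: at line 5 remove [hjwd,raoh,axbnm] add [sie] -> 13 lines: tseti ekaa xgu ore frzsr colvj sie nnihb aknjx iuh rsf doc mbaa

Answer: tseti
ekaa
xgu
ore
frzsr
colvj
sie
nnihb
aknjx
iuh
rsf
doc
mbaa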